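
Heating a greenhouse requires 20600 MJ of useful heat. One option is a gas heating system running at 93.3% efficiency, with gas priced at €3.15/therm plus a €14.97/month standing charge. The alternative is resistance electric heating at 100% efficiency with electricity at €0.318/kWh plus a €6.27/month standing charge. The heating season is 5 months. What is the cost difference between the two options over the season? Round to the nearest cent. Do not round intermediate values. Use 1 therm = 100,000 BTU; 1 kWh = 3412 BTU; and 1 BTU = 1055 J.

€1117.10

Heat load = 20600 MJ = 20,600,000,000 J / 1055 = 19,526,066 BTU
Gas: input = 19,526,066 / 0.933 = 20,928,260 BTU = 209.3 therm → 209.3 × €3.15 = €659.24; + 5 × €14.97 standing = €734.09
Electric: 19,526,066 BTU / 3412 = 5,723 kWh → × €0.318 = €1,819.84; + 5 × €6.27 standing = €1,851.19
Difference = |€734.09 − €1,851.19| = €1,117.10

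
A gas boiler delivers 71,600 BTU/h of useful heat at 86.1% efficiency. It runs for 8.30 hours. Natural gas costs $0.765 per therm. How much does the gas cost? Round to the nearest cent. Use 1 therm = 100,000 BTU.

$5.28

Heat delivered = 71,600 BTU/h × 8.30 h = 594,280 BTU
Gas input = 594,280 / 0.861 = 690,221 BTU
= 690,221 / 100,000 = 6.902 therm
Cost = 6.902 × $0.765/therm = $5.28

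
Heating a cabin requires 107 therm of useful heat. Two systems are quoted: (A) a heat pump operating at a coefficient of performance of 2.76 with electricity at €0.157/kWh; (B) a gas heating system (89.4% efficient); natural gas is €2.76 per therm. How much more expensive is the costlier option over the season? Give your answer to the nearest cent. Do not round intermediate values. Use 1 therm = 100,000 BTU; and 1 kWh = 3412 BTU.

Heat load = 107 therm × 100,000 = 10,700,000 BTU
Gas: input = 10,700,000 / 0.894 = 11,968,680 BTU = 119.7 therm → 119.7 × €2.76 = €330.34
Heat pump: 10,700,000 BTU / 3412 = 3,136 kWh heat; / 2.76 = 1,136 kWh in → × €0.157 = €178.39
Difference = |€330.34 − €178.39| = €151.95

€151.95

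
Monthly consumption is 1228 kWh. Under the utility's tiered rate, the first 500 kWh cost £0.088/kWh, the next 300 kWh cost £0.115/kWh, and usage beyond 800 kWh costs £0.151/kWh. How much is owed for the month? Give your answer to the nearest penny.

First 500 kWh × £0.088 = £44.00
Next 300 kWh × £0.115 = £34.50
Remaining 428 kWh × £0.151 = £64.63
Total = £143.13

£143.13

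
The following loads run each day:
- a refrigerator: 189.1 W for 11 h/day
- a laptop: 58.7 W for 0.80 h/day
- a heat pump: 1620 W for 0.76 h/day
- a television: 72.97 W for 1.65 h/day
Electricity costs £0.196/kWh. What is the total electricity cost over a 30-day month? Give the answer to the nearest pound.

refrigerator: 189.1 W × 11 h × 30 d = 62,403 Wh = 62.4 kWh
laptop: 58.7 W × 0.80 h × 30 d = 1,409 Wh = 1.409 kWh
heat pump: 1620 W × 0.76 h × 30 d = 36,936 Wh = 36.94 kWh
television: 72.97 W × 1.65 h × 30 d = 3,612 Wh = 3.612 kWh
Total energy = 62.4 + 1.409 + 36.94 + 3.612 = 104.4 kWh
Cost = 104.4 kWh × £0.196 = £20.45 ≈ £20

£20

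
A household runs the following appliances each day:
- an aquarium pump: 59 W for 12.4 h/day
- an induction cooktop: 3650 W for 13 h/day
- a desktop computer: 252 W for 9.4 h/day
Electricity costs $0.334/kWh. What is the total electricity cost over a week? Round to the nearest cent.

aquarium pump: 59 W × 12.4 h × 7 d = 5,121 Wh = 5.121 kWh
induction cooktop: 3650 W × 13 h × 7 d = 332,150 Wh = 332.1 kWh
desktop computer: 252 W × 9.4 h × 7 d = 16,582 Wh = 16.58 kWh
Total energy = 5.121 + 332.1 + 16.58 = 353.9 kWh
Cost = 353.9 kWh × $0.334 = $118.19

$118.19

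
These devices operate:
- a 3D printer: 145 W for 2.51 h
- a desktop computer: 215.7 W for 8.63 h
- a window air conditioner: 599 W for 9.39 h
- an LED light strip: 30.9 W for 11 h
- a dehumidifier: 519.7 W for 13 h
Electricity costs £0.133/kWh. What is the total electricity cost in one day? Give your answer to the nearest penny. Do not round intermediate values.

3D printer: 145 W × 2.51 h = 364 Wh = 0.3639 kWh
desktop computer: 215.7 W × 8.63 h = 1,861 Wh = 1.861 kWh
window air conditioner: 599 W × 9.39 h = 5,625 Wh = 5.625 kWh
LED light strip: 30.9 W × 11 h = 340 Wh = 0.3399 kWh
dehumidifier: 519.7 W × 13 h = 6,756 Wh = 6.756 kWh
Total energy = 0.3639 + 1.861 + 5.625 + 0.3399 + 6.756 = 14.95 kWh
Cost = 14.95 kWh × £0.133 = £1.99

£1.99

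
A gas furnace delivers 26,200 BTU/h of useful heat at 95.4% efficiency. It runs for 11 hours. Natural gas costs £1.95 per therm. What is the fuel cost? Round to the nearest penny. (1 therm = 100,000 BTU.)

£5.89

Heat delivered = 26,200 BTU/h × 11 h = 288,200 BTU
Gas input = 288,200 / 0.954 = 302,096 BTU
= 302,096 / 100,000 = 3.021 therm
Cost = 3.021 × £1.95/therm = £5.89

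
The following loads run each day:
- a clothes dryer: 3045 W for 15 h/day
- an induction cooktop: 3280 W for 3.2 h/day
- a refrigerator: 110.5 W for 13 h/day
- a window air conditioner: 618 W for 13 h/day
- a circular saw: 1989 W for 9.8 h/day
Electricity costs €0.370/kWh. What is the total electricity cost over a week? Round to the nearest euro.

clothes dryer: 3045 W × 15 h × 7 d = 319,725 Wh = 319.7 kWh
induction cooktop: 3280 W × 3.2 h × 7 d = 73,472 Wh = 73.47 kWh
refrigerator: 110.5 W × 13 h × 7 d = 10,056 Wh = 10.06 kWh
window air conditioner: 618 W × 13 h × 7 d = 56,238 Wh = 56.24 kWh
circular saw: 1989 W × 9.8 h × 7 d = 136,445 Wh = 136.4 kWh
Total energy = 319.7 + 73.47 + 10.06 + 56.24 + 136.4 = 595.9 kWh
Cost = 595.9 kWh × €0.370 = €220.50 ≈ €220

€220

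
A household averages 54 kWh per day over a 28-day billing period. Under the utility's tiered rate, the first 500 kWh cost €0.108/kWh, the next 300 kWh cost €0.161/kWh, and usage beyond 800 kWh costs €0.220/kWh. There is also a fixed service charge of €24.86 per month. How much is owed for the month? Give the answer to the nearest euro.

Usage = 54 kWh/day × 28 days = 1512 kWh
First 500 kWh × €0.108 = €54.00
Next 300 kWh × €0.161 = €48.30
Remaining 712 kWh × €0.220 = €156.64
Energy charge = €258.94; + service €24.86 = €283.80 ≈ €284

€284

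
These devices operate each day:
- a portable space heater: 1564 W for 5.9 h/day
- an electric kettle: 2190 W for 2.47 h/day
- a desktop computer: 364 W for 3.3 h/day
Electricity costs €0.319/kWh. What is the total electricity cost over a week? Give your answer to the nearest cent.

portable space heater: 1564 W × 5.9 h × 7 d = 64,593 Wh = 64.59 kWh
electric kettle: 2190 W × 2.47 h × 7 d = 37,865 Wh = 37.87 kWh
desktop computer: 364 W × 3.3 h × 7 d = 8,408 Wh = 8.408 kWh
Total energy = 64.59 + 37.87 + 8.408 = 110.9 kWh
Cost = 110.9 kWh × €0.319 = €35.37

€35.37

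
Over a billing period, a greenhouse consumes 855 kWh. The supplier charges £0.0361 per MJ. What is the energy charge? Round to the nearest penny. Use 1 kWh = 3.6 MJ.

855 kWh × (3.6 MJ/kWh) = 3,078 MJ
Cost = 3,078 MJ × £0.0361/MJ = £111.12

£111.12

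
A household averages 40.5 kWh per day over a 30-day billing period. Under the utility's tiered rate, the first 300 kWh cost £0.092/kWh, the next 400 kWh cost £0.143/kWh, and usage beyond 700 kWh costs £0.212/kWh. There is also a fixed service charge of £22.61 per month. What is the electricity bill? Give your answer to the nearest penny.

Usage = 40.5 kWh/day × 30 days = 1215 kWh
First 300 kWh × £0.092 = £27.60
Next 400 kWh × £0.143 = £57.20
Remaining 515 kWh × £0.212 = £109.18
Energy charge = £193.98; + service £22.61 = £216.59

£216.59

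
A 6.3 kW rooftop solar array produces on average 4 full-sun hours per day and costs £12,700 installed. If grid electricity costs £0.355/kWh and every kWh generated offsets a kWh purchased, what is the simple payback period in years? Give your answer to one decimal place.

3.9 years

Daily generation = 6.3 kW × 4 h = 25.2 kWh
Annual generation = 25.2 × 365 = 9198 kWh
Annual savings = 9198 × £0.355 = £3,265.29
Payback = £12,700 / £3,265.29 = 3.89 years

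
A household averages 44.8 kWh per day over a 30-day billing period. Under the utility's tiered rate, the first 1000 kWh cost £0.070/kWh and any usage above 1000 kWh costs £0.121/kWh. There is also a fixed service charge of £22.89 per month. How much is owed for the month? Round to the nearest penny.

£134.51

Usage = 44.8 kWh/day × 30 days = 1344 kWh
First 1000 kWh × £0.070 = £70.00
Remaining 344 kWh × £0.121 = £41.62
Energy charge = £111.62; + service £22.89 = £134.51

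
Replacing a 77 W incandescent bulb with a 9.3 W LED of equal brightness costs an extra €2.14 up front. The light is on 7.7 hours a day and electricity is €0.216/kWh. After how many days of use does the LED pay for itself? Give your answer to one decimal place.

19.0 days

Power saved = 77 − 9.3 = 67.7 W
Daily energy saved = 67.7 W × 7.7 h = 521.3 Wh = 0.52129 kWh
Daily savings = 0.52129 × €0.216 = €0.1126
Payback = €2.14 / €0.1126 per day = 19.01 days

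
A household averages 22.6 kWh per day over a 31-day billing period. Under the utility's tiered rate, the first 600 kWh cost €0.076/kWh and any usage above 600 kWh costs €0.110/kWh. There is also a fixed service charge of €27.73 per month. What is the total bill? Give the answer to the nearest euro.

€84

Usage = 22.6 kWh/day × 31 days = 700.6 kWh
First 600 kWh × €0.076 = €45.60
Remaining 100.6 kWh × €0.110 = €11.07
Energy charge = €56.67; + service €27.73 = €84.40 ≈ €84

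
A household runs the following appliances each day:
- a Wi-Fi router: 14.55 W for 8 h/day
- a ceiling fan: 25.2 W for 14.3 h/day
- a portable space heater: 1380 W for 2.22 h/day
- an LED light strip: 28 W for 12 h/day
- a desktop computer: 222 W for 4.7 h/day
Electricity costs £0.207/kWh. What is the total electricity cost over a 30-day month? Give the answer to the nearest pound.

Wi-Fi router: 14.55 W × 8 h × 30 d = 3,492 Wh = 3.492 kWh
ceiling fan: 25.2 W × 14.3 h × 30 d = 10,811 Wh = 10.81 kWh
portable space heater: 1380 W × 2.22 h × 30 d = 91,908 Wh = 91.91 kWh
LED light strip: 28 W × 12 h × 30 d = 10,080 Wh = 10.08 kWh
desktop computer: 222 W × 4.7 h × 30 d = 31,302 Wh = 31.3 kWh
Total energy = 3.492 + 10.81 + 91.91 + 10.08 + 31.3 = 147.6 kWh
Cost = 147.6 kWh × £0.207 = £30.55 ≈ £31

£31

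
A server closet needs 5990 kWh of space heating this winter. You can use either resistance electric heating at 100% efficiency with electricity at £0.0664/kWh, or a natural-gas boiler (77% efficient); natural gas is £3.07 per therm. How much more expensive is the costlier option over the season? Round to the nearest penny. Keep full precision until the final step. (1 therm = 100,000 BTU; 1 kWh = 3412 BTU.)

Heat load = 5990 kWh × 3412 = 20,437,880 BTU
Gas: input = 20,437,880 / 0.770 = 26,542,701 BTU = 265.4 therm → 265.4 × £3.07 = £814.86
Electric: 20,437,880 BTU / 3412 = 5,990 kWh → × £0.0664 = £397.74
Difference = |£814.86 − £397.74| = £417.12

£417.12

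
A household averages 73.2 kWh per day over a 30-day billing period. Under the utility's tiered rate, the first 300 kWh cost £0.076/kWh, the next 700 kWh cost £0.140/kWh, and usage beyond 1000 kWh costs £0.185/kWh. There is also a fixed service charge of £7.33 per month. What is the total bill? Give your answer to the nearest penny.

Usage = 73.2 kWh/day × 30 days = 2196 kWh
First 300 kWh × £0.076 = £22.80
Next 700 kWh × £0.140 = £98.00
Remaining 1196 kWh × £0.185 = £221.26
Energy charge = £342.06; + service £7.33 = £349.39

£349.39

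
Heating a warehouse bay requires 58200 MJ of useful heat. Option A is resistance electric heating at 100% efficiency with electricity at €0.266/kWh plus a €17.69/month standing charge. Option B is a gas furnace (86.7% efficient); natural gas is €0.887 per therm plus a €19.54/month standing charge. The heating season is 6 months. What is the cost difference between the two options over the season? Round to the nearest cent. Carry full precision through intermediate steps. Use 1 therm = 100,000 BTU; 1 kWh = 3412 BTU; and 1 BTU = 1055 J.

€3725.26

Heat load = 58200 MJ = 58,200,000,000 J / 1055 = 55,165,877 BTU
Gas: input = 55,165,877 / 0.867 = 63,628,462 BTU = 636.3 therm → 636.3 × €0.887 = €564.38; + 6 × €19.54 standing = €681.62
Electric: 55,165,877 BTU / 3412 = 16,170 kWh → × €0.266 = €4,300.74; + 6 × €17.69 standing = €4,406.88
Difference = |€681.62 − €4,406.88| = €3,725.26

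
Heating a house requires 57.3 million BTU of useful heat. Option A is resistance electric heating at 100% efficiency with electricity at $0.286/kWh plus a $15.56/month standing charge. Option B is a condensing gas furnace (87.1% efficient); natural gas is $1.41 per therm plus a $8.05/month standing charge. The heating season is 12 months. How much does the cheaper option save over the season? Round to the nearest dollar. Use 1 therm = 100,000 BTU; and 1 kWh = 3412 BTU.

Heat load = 57.3 × 10⁶ BTU = 57,300,000 BTU
Gas: input = 57,300,000 / 0.871 = 65,786,452 BTU = 657.9 therm → 657.9 × $1.41 = $927.59; + 12 × $8.05 standing = $1,024.19
Electric: 57,300,000 BTU / 3412 = 16,790 kWh → × $0.286 = $4,802.99; + 12 × $15.56 standing = $4,989.71
Difference = |$1,024.19 − $4,989.71| = $3,965.52 ≈ $3966

$3966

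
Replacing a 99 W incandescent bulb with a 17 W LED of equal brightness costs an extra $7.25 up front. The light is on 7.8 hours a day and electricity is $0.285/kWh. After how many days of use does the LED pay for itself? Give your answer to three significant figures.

Power saved = 99 − 17 = 82 W
Daily energy saved = 82 W × 7.8 h = 639.6 Wh = 0.6396 kWh
Daily savings = 0.6396 × $0.285 = $0.1823
Payback = $7.25 / $0.1823 per day = 39.77 days

39.8 days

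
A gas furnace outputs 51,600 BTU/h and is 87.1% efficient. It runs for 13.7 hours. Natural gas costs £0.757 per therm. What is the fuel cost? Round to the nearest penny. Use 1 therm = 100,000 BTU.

Heat delivered = 51,600 BTU/h × 13.7 h = 706,920 BTU
Gas input = 706,920 / 0.871 = 811,619 BTU
= 811,619 / 100,000 = 8.116 therm
Cost = 8.116 × £0.757/therm = £6.14

£6.14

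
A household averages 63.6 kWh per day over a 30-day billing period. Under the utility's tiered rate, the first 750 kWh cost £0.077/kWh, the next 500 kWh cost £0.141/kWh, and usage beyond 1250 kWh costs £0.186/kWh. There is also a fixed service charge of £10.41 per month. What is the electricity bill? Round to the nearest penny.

£261.05

Usage = 63.6 kWh/day × 30 days = 1908 kWh
First 750 kWh × £0.077 = £57.75
Next 500 kWh × £0.141 = £70.50
Remaining 658 kWh × £0.186 = £122.39
Energy charge = £250.64; + service £10.41 = £261.05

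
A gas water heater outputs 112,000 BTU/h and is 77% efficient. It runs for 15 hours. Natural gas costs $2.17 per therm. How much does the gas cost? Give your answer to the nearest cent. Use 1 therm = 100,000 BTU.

Heat delivered = 112,000 BTU/h × 15 h = 1,680,000 BTU
Gas input = 1,680,000 / 0.770 = 2,181,818 BTU
= 2,181,818 / 100,000 = 21.82 therm
Cost = 21.82 × $2.17/therm = $47.35

$47.35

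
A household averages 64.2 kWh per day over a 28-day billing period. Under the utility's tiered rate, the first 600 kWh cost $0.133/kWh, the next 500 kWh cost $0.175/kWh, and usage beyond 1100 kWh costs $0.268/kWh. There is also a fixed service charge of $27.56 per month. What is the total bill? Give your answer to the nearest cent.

Usage = 64.2 kWh/day × 28 days = 1797.6 kWh
First 600 kWh × $0.133 = $79.80
Next 500 kWh × $0.175 = $87.50
Remaining 697.6 kWh × $0.268 = $186.96
Energy charge = $354.26; + service $27.56 = $381.82

$381.82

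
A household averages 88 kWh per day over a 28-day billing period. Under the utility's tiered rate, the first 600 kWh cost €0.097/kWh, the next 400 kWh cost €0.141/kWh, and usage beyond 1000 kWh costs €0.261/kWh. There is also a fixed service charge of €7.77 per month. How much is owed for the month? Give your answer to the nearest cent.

€504.47

Usage = 88 kWh/day × 28 days = 2464 kWh
First 600 kWh × €0.097 = €58.20
Next 400 kWh × €0.141 = €56.40
Remaining 1464 kWh × €0.261 = €382.10
Energy charge = €496.70; + service €7.77 = €504.47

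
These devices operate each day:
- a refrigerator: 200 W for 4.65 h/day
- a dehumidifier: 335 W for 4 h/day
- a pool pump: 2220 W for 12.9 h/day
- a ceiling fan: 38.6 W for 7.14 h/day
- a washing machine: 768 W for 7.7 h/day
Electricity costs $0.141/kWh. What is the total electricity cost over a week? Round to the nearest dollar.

$37

refrigerator: 200 W × 4.65 h × 7 d = 6,510 Wh = 6.51 kWh
dehumidifier: 335 W × 4 h × 7 d = 9,380 Wh = 9.38 kWh
pool pump: 2220 W × 12.9 h × 7 d = 200,466 Wh = 200.5 kWh
ceiling fan: 38.6 W × 7.14 h × 7 d = 1,929 Wh = 1.929 kWh
washing machine: 768 W × 7.7 h × 7 d = 41,395 Wh = 41.4 kWh
Total energy = 6.51 + 9.38 + 200.5 + 1.929 + 41.4 = 259.7 kWh
Cost = 259.7 kWh × $0.141 = $36.61 ≈ $37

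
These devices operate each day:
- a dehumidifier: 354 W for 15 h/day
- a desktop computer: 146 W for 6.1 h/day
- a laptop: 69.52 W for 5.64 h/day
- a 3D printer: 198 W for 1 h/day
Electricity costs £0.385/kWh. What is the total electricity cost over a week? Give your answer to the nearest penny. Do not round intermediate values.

dehumidifier: 354 W × 15 h × 7 d = 37,170 Wh = 37.17 kWh
desktop computer: 146 W × 6.1 h × 7 d = 6,234 Wh = 6.234 kWh
laptop: 69.52 W × 5.64 h × 7 d = 2,745 Wh = 2.745 kWh
3D printer: 198 W × 1 h × 7 d = 1,386 Wh = 1.386 kWh
Total energy = 37.17 + 6.234 + 2.745 + 1.386 = 47.53 kWh
Cost = 47.53 kWh × £0.385 = £18.30

£18.30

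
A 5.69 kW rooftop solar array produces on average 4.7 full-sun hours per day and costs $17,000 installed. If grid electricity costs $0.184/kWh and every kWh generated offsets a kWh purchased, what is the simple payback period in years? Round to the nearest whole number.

Daily generation = 5.69 kW × 4.7 h = 26.74 kWh
Annual generation = 26.74 × 365 = 9761.2 kWh
Annual savings = 9761.2 × $0.184 = $1,796.06
Payback = $17,000 / $1,796.06 = 9.47 years

9 years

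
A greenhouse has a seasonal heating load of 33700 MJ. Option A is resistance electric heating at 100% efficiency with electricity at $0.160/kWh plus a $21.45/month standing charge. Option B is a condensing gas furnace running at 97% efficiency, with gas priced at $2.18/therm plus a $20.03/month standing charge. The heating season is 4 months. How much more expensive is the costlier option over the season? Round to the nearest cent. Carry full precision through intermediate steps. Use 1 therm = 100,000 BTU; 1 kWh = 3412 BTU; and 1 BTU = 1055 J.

$785.70

Heat load = 33700 MJ = 33,700,000,000 J / 1055 = 31,943,128 BTU
Gas: input = 31,943,128 / 0.97 = 32,931,060 BTU = 329.3 therm → 329.3 × $2.18 = $717.90; + 4 × $20.03 standing = $798.02
Electric: 31,943,128 BTU / 3412 = 9,362 kWh → × $0.160 = $1,497.92; + 4 × $21.45 standing = $1,583.72
Difference = |$798.02 − $1,583.72| = $785.70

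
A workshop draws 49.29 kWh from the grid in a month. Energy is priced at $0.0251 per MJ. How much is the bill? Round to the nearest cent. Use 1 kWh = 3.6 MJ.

49.29 kWh × (3.6 MJ/kWh) = 177.4 MJ
Cost = 177.4 MJ × $0.0251/MJ = $4.45

$4.45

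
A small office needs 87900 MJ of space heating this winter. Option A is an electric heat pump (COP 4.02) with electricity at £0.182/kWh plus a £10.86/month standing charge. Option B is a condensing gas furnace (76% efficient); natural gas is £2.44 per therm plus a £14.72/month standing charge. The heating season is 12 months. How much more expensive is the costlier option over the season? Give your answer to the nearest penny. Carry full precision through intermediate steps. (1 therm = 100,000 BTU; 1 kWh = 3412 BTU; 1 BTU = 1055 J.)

Heat load = 87900 MJ = 87,900,000,000 J / 1055 = 83,317,536 BTU
Gas: input = 83,317,536 / 0.76 = 109,628,336 BTU = 1,096 therm → 1,096 × £2.44 = £2,674.93; + 12 × £14.72 standing = £2,851.57
Heat pump: 83,317,536 BTU / 3412 = 24,420 kWh heat; / 4.02 = 6,074 kWh in → × £0.182 = £1,105.54; + 12 × £10.86 standing = £1,235.86
Difference = |£2,851.57 − £1,235.86| = £1,615.72

£1615.72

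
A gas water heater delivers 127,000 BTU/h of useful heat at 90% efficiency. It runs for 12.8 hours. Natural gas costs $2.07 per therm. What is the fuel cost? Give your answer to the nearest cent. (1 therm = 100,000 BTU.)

$37.39

Heat delivered = 127,000 BTU/h × 12.8 h = 1,625,600 BTU
Gas input = 1,625,600 / 0.90 = 1,806,222 BTU
= 1,806,222 / 100,000 = 18.06 therm
Cost = 18.06 × $2.07/therm = $37.39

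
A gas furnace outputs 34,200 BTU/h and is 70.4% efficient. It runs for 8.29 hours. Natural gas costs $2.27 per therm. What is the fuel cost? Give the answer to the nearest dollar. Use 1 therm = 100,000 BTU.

$9

Heat delivered = 34,200 BTU/h × 8.29 h = 283,518 BTU
Gas input = 283,518 / 0.704 = 402,724 BTU
= 402,724 / 100,000 = 4.027 therm
Cost = 4.027 × $2.27/therm = $9.14 ≈ $9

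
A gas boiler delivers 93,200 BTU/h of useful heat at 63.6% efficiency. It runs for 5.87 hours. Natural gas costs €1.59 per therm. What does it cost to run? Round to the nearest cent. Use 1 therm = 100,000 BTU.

€13.68

Heat delivered = 93,200 BTU/h × 5.87 h = 547,084 BTU
Gas input = 547,084 / 0.636 = 860,195 BTU
= 860,195 / 100,000 = 8.602 therm
Cost = 8.602 × €1.59/therm = €13.68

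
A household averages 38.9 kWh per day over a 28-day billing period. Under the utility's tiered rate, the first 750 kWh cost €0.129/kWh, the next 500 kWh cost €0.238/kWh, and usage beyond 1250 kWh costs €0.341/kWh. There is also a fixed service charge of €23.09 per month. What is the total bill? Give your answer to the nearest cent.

Usage = 38.9 kWh/day × 28 days = 1089.2 kWh
First 750 kWh × €0.129 = €96.75
Next 339.2 kWh × €0.238 = €80.73
Remaining tier: 0 kWh (not reached)
Energy charge = €177.48; + service €23.09 = €200.57

€200.57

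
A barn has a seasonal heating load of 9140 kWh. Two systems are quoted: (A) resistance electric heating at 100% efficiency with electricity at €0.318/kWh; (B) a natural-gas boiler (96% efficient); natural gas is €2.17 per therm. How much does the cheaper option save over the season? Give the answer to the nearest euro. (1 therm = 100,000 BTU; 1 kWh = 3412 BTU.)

€2202

Heat load = 9140 kWh × 3412 = 31,185,680 BTU
Gas: input = 31,185,680 / 0.96 = 32,485,083 BTU = 324.9 therm → 324.9 × €2.17 = €704.93
Electric: 31,185,680 BTU / 3412 = 9,140 kWh → × €0.318 = €2,906.52
Difference = |€704.93 − €2,906.52| = €2,201.59 ≈ €2202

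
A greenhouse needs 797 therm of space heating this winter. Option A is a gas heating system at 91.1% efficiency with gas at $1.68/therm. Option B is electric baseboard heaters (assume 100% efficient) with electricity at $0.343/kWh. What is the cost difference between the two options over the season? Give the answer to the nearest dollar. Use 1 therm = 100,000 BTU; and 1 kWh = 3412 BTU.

Heat load = 797 therm × 100,000 = 79,700,000 BTU
Gas: input = 79,700,000 / 0.911 = 87,486,279 BTU = 874.9 therm → 874.9 × $1.68 = $1,469.77
Electric: 79,700,000 BTU / 3412 = 23,360 kWh → × $0.343 = $8,012.05
Difference = |$1,469.77 − $8,012.05| = $6,542.28 ≈ $6542

$6542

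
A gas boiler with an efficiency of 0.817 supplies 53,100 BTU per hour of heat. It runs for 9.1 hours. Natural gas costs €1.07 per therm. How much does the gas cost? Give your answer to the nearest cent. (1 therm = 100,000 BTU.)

€6.33

Heat delivered = 53,100 BTU/h × 9.1 h = 483,210 BTU
Gas input = 483,210 / 0.817 = 591,444 BTU
= 591,444 / 100,000 = 5.914 therm
Cost = 5.914 × €1.07/therm = €6.33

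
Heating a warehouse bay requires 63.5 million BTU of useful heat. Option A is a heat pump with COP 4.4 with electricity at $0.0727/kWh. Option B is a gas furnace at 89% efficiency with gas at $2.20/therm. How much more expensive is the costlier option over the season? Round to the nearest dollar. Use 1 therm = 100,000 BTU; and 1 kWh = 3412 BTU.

$1262

Heat load = 63.5 × 10⁶ BTU = 63,500,000 BTU
Gas: input = 63,500,000 / 0.89 = 71,348,315 BTU = 713.5 therm → 713.5 × $2.20 = $1,569.66
Heat pump: 63,500,000 BTU / 3412 = 18,610 kWh heat; / 4.4 = 4,230 kWh in → × $0.0727 = $307.50
Difference = |$1,569.66 − $307.50| = $1,262.16 ≈ $1262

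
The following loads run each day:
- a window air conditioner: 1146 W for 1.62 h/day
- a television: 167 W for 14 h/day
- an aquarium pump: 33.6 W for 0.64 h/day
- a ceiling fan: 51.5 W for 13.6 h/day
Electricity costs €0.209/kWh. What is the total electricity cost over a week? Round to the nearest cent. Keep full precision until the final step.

window air conditioner: 1146 W × 1.62 h × 7 d = 12,996 Wh = 13 kWh
television: 167 W × 14 h × 7 d = 16,366 Wh = 16.37 kWh
aquarium pump: 33.6 W × 0.64 h × 7 d = 151 Wh = 0.1505 kWh
ceiling fan: 51.5 W × 13.6 h × 7 d = 4,903 Wh = 4.903 kWh
Total energy = 13 + 16.37 + 0.1505 + 4.903 = 34.41 kWh
Cost = 34.41 kWh × €0.209 = €7.19

€7.19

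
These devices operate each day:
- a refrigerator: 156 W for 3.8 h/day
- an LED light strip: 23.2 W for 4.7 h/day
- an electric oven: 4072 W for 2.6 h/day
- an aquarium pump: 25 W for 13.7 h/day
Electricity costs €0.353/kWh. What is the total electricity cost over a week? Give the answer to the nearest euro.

refrigerator: 156 W × 3.8 h × 7 d = 4,150 Wh = 4.15 kWh
LED light strip: 23.2 W × 4.7 h × 7 d = 763 Wh = 0.7633 kWh
electric oven: 4072 W × 2.6 h × 7 d = 74,110 Wh = 74.11 kWh
aquarium pump: 25 W × 13.7 h × 7 d = 2,398 Wh = 2.397 kWh
Total energy = 4.15 + 0.7633 + 74.11 + 2.397 = 81.42 kWh
Cost = 81.42 kWh × €0.353 = €28.74 ≈ €29

€29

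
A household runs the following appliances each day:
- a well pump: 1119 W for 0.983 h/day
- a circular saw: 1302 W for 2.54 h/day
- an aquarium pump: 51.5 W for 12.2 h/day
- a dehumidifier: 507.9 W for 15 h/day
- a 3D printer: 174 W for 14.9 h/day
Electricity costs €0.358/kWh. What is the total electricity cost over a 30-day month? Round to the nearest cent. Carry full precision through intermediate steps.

well pump: 1119 W × 0.983 h × 30 d = 32,999 Wh = 33 kWh
circular saw: 1302 W × 2.54 h × 30 d = 99,212 Wh = 99.21 kWh
aquarium pump: 51.5 W × 12.2 h × 30 d = 18,849 Wh = 18.85 kWh
dehumidifier: 507.9 W × 15 h × 30 d = 228,555 Wh = 228.6 kWh
3D printer: 174 W × 14.9 h × 30 d = 77,778 Wh = 77.78 kWh
Total energy = 33 + 99.21 + 18.85 + 228.6 + 77.78 = 457.4 kWh
Cost = 457.4 kWh × €0.358 = €163.75

€163.75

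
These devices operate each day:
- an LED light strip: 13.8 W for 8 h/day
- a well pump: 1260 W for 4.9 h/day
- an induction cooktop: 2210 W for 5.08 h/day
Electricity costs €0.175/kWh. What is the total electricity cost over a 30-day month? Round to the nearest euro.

€92

LED light strip: 13.8 W × 8 h × 30 d = 3,312 Wh = 3.312 kWh
well pump: 1260 W × 4.9 h × 30 d = 185,220 Wh = 185.2 kWh
induction cooktop: 2210 W × 5.08 h × 30 d = 336,804 Wh = 336.8 kWh
Total energy = 3.312 + 185.2 + 336.8 = 525.3 kWh
Cost = 525.3 kWh × €0.175 = €91.93 ≈ €92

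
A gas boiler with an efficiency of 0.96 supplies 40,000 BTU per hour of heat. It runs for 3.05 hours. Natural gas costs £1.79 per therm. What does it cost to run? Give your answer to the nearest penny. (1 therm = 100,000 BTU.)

£2.27

Heat delivered = 40,000 BTU/h × 3.05 h = 122,000 BTU
Gas input = 122,000 / 0.96 = 127,083 BTU
= 127,083 / 100,000 = 1.271 therm
Cost = 1.271 × £1.79/therm = £2.27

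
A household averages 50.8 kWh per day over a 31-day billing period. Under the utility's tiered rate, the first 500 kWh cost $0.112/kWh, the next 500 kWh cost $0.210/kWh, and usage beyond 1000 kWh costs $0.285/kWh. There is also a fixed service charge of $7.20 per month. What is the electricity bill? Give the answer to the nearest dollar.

$332

Usage = 50.8 kWh/day × 31 days = 1574.8 kWh
First 500 kWh × $0.112 = $56.00
Next 500 kWh × $0.210 = $105.00
Remaining 574.8 kWh × $0.285 = $163.82
Energy charge = $324.82; + service $7.20 = $332.02 ≈ $332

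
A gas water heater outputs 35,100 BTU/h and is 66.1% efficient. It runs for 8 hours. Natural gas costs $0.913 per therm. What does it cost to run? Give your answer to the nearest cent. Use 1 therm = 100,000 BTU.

Heat delivered = 35,100 BTU/h × 8 h = 280,800 BTU
Gas input = 280,800 / 0.661 = 424,811 BTU
= 424,811 / 100,000 = 4.248 therm
Cost = 4.248 × $0.913/therm = $3.88

$3.88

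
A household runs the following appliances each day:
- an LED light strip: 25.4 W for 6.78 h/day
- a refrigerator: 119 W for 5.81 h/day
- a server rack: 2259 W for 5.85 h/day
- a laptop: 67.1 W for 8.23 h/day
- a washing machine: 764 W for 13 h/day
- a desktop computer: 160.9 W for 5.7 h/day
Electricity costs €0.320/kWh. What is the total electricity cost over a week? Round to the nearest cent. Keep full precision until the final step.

€57.08

LED light strip: 25.4 W × 6.78 h × 7 d = 1,205 Wh = 1.205 kWh
refrigerator: 119 W × 5.81 h × 7 d = 4,840 Wh = 4.84 kWh
server rack: 2259 W × 5.85 h × 7 d = 92,506 Wh = 92.51 kWh
laptop: 67.1 W × 8.23 h × 7 d = 3,866 Wh = 3.866 kWh
washing machine: 764 W × 13 h × 7 d = 69,524 Wh = 69.52 kWh
desktop computer: 160.9 W × 5.7 h × 7 d = 6,420 Wh = 6.42 kWh
Total energy = 1.205 + 4.84 + 92.51 + 3.866 + 69.52 + 6.42 = 178.4 kWh
Cost = 178.4 kWh × €0.320 = €57.08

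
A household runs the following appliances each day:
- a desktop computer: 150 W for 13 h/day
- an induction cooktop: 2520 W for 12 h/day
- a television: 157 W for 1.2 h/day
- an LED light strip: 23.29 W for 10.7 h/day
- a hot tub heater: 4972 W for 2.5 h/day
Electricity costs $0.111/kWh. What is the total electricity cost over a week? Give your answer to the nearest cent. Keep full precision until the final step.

desktop computer: 150 W × 13 h × 7 d = 13,650 Wh = 13.65 kWh
induction cooktop: 2520 W × 12 h × 7 d = 211,680 Wh = 211.7 kWh
television: 157 W × 1.2 h × 7 d = 1,319 Wh = 1.319 kWh
LED light strip: 23.29 W × 10.7 h × 7 d = 1,744 Wh = 1.744 kWh
hot tub heater: 4972 W × 2.5 h × 7 d = 87,010 Wh = 87.01 kWh
Total energy = 13.65 + 211.7 + 1.319 + 1.744 + 87.01 = 315.4 kWh
Cost = 315.4 kWh × $0.111 = $35.01

$35.01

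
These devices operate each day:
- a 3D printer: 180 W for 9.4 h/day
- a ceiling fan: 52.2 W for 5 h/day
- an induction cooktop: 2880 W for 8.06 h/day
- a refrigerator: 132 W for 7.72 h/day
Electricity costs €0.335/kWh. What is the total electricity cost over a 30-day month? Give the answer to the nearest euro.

3D printer: 180 W × 9.4 h × 30 d = 50,760 Wh = 50.76 kWh
ceiling fan: 52.2 W × 5 h × 30 d = 7,830 Wh = 7.83 kWh
induction cooktop: 2880 W × 8.06 h × 30 d = 696,384 Wh = 696.4 kWh
refrigerator: 132 W × 7.72 h × 30 d = 30,571 Wh = 30.57 kWh
Total energy = 50.76 + 7.83 + 696.4 + 30.57 = 785.5 kWh
Cost = 785.5 kWh × €0.335 = €263.16 ≈ €263

€263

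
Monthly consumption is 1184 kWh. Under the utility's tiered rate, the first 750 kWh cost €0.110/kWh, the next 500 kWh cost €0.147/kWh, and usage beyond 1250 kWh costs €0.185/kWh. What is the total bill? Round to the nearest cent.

€146.30

First 750 kWh × €0.110 = €82.50
Next 434 kWh × €0.147 = €63.80
Remaining tier: 0 kWh (not reached)
Total = €146.30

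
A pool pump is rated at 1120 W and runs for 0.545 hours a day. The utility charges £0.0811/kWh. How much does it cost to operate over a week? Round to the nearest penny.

£0.35

Energy = 1120 W × 0.545 h/day × 7 days = 4,273 Wh = 4.273 kWh
Cost = 4.273 kWh × £0.0811/kWh = £0.35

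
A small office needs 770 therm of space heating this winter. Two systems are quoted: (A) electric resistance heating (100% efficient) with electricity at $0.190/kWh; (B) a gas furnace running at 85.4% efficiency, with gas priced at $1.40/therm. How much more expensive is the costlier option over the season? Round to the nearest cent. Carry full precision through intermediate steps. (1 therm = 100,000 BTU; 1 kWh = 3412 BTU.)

Heat load = 770 therm × 100,000 = 77,000,000 BTU
Gas: input = 77,000,000 / 0.854 = 90,163,934 BTU = 901.6 therm → 901.6 × $1.40 = $1,262.30
Electric: 77,000,000 BTU / 3412 = 22,570 kWh → × $0.190 = $4,287.81
Difference = |$1,262.30 − $4,287.81| = $3,025.51

$3025.51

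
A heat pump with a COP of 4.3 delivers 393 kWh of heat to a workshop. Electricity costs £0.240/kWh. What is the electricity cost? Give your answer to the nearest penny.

Electrical input = 393 kWh / 4.3 = 91.4 kWh
Cost = 91.4 × £0.240/kWh = £21.93

£21.93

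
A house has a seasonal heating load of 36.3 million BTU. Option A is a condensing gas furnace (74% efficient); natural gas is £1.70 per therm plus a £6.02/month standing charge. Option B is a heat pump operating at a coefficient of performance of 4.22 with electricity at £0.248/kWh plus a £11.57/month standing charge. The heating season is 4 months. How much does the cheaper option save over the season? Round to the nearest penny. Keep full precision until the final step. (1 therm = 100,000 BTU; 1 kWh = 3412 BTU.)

Heat load = 36.3 × 10⁶ BTU = 36,300,000 BTU
Gas: input = 36,300,000 / 0.74 = 49,054,054 BTU = 490.5 therm → 490.5 × £1.70 = £833.92; + 4 × £6.02 standing = £858.00
Heat pump: 36,300,000 BTU / 3412 = 10,640 kWh heat; / 4.22 = 2,521 kWh in → × £0.248 = £625.23; + 4 × £11.57 standing = £671.51
Difference = |£858.00 − £671.51| = £186.49

£186.49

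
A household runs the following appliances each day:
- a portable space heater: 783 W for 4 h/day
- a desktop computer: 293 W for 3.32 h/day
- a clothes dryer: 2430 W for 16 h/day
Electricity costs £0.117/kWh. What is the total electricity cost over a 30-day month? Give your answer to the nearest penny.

portable space heater: 783 W × 4 h × 30 d = 93,960 Wh = 93.96 kWh
desktop computer: 293 W × 3.32 h × 30 d = 29,183 Wh = 29.18 kWh
clothes dryer: 2430 W × 16 h × 30 d = 1,166,400 Wh = 1,166 kWh
Total energy = 93.96 + 29.18 + 1,166 = 1,290 kWh
Cost = 1,290 kWh × £0.117 = £150.88

£150.88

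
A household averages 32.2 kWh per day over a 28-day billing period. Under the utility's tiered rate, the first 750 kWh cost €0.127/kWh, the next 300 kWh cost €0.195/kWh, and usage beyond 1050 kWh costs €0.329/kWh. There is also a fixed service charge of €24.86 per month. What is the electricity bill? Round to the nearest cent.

€149.67

Usage = 32.2 kWh/day × 28 days = 901.6 kWh
First 750 kWh × €0.127 = €95.25
Next 151.6 kWh × €0.195 = €29.56
Remaining tier: 0 kWh (not reached)
Energy charge = €124.81; + service €24.86 = €149.67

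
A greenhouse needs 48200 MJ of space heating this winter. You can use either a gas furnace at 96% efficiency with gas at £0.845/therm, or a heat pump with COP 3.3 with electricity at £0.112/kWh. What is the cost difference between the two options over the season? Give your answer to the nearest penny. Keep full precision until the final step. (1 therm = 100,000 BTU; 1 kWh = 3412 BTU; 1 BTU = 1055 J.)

£52.31

Heat load = 48200 MJ = 48,200,000,000 J / 1055 = 45,687,204 BTU
Gas: input = 45,687,204 / 0.96 = 47,590,837 BTU = 475.9 therm → 475.9 × £0.845 = £402.14
Heat pump: 45,687,204 BTU / 3412 = 13,390 kWh heat; / 3.3 = 4,058 kWh in → × £0.112 = £454.45
Difference = |£402.14 − £454.45| = £52.31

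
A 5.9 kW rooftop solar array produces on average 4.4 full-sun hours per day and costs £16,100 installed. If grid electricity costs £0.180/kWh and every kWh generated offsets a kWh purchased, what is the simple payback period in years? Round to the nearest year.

9 years

Daily generation = 5.9 kW × 4.4 h = 25.96 kWh
Annual generation = 25.96 × 365 = 9475.4 kWh
Annual savings = 9475.4 × £0.180 = £1,705.57
Payback = £16,100 / £1,705.57 = 9.44 years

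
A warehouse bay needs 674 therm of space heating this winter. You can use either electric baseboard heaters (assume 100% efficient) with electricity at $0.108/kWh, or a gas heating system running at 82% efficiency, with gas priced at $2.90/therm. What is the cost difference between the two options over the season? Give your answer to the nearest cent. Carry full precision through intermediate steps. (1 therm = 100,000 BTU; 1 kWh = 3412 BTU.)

$250.25

Heat load = 674 therm × 100,000 = 67,400,000 BTU
Gas: input = 67,400,000 / 0.82 = 82,195,122 BTU = 822 therm → 822 × $2.90 = $2,383.66
Electric: 67,400,000 BTU / 3412 = 19,750 kWh → × $0.108 = $2,133.41
Difference = |$2,383.66 − $2,133.41| = $250.25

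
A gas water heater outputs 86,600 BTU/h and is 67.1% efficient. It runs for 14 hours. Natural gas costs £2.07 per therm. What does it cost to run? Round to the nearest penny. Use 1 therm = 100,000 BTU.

£37.40

Heat delivered = 86,600 BTU/h × 14 h = 1,212,400 BTU
Gas input = 1,212,400 / 0.671 = 1,806,855 BTU
= 1,806,855 / 100,000 = 18.07 therm
Cost = 18.07 × £2.07/therm = £37.40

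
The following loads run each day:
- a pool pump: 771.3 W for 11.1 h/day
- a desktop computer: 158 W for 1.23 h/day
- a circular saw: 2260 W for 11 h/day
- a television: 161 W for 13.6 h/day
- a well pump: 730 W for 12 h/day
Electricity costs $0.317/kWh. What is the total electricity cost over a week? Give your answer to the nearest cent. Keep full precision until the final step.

$98.89

pool pump: 771.3 W × 11.1 h × 7 d = 59,930 Wh = 59.93 kWh
desktop computer: 158 W × 1.23 h × 7 d = 1,360 Wh = 1.36 kWh
circular saw: 2260 W × 11 h × 7 d = 174,020 Wh = 174 kWh
television: 161 W × 13.6 h × 7 d = 15,327 Wh = 15.33 kWh
well pump: 730 W × 12 h × 7 d = 61,320 Wh = 61.32 kWh
Total energy = 59.93 + 1.36 + 174 + 15.33 + 61.32 = 312 kWh
Cost = 312 kWh × $0.317 = $98.89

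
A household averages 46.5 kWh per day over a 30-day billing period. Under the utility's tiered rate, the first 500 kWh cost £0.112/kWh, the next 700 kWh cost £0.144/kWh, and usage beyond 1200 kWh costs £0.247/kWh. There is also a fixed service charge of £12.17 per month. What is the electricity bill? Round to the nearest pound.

Usage = 46.5 kWh/day × 30 days = 1395 kWh
First 500 kWh × £0.112 = £56.00
Next 700 kWh × £0.144 = £100.80
Remaining 195 kWh × £0.247 = £48.16
Energy charge = £204.97; + service £12.17 = £217.13 ≈ £217

£217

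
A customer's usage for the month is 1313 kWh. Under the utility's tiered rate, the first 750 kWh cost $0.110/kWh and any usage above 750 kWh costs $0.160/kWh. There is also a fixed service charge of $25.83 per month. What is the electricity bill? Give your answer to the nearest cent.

First 750 kWh × $0.110 = $82.50
Remaining 563 kWh × $0.160 = $90.08
Energy charge = $172.58; + service $25.83 = $198.41

$198.41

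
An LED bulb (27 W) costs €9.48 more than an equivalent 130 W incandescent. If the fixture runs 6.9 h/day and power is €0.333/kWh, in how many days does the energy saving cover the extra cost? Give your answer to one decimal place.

40.1 days

Power saved = 130 − 27 = 103 W
Daily energy saved = 103 W × 6.9 h = 710.7 Wh = 0.7107 kWh
Daily savings = 0.7107 × €0.333 = €0.2367
Payback = €9.48 / €0.2367 per day = 40.06 days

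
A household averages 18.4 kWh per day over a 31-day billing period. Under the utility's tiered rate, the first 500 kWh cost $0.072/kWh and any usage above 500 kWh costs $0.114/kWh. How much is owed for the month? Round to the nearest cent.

Usage = 18.4 kWh/day × 31 days = 570.4 kWh
First 500 kWh × $0.072 = $36.00
Remaining 70.4 kWh × $0.114 = $8.03
Total = $44.03

$44.03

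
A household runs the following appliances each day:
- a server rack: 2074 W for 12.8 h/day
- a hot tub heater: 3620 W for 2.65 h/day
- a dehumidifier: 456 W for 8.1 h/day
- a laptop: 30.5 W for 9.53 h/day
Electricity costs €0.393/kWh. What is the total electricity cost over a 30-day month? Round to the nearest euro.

server rack: 2074 W × 12.8 h × 30 d = 796,416 Wh = 796.4 kWh
hot tub heater: 3620 W × 2.65 h × 30 d = 287,790 Wh = 287.8 kWh
dehumidifier: 456 W × 8.1 h × 30 d = 110,808 Wh = 110.8 kWh
laptop: 30.5 W × 9.53 h × 30 d = 8,720 Wh = 8.72 kWh
Total energy = 796.4 + 287.8 + 110.8 + 8.72 = 1,204 kWh
Cost = 1,204 kWh × €0.393 = €473.07 ≈ €473

€473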